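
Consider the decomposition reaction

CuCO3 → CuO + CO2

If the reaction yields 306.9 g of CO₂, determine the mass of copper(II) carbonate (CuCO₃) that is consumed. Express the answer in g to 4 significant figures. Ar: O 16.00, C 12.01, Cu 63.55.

861.6 g

M(CO2) = 12.01 + 2(16.00) = 44.01 g/mol.
M(CuCO3) = 63.55 + 12.01 + 3(16.00) = 123.56 g/mol.
n(CO2) = 306.90 g / 44.01 g/mol = 6.9734 mol.
From the equation the CO2:CuCO3 mole ratio is 1:1, so n(CuCO3) = 6.9734 × 1/1 = 6.9734 mol.
Mass of CuCO3 = 6.9734 mol × 123.56 g/mol = 861.64 g.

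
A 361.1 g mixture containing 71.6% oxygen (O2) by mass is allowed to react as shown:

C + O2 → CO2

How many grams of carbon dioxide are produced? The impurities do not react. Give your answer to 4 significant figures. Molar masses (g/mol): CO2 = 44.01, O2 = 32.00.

Mass of pure O2 = 361.1 g × 0.716 = 258.55 g.
n(O2) = 258.55 g / 32.00 g/mol = 8.0796 mol.
From the equation the O2:CO2 mole ratio is 1:1, so n(CO2) = 8.0796 × 1/1 = 8.0796 mol.
Mass of CO2 = 8.0796 mol × 44.01 g/mol = 355.58 g.

355.6 g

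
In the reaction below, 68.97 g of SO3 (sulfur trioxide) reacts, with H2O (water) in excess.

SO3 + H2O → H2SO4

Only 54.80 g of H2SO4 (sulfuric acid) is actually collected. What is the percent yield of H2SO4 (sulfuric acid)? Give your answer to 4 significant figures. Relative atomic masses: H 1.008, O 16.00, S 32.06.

64.86 %

M(SO3) = 32.06 + 3(16.00) = 80.06 g/mol.
M(H2SO4) = 2(1.008) + 32.06 + 4(16.00) = 98.076 g/mol.
n(SO3) = 68.970 g / 80.06 g/mol = 0.86148 mol.
From the equation the SO3:H2SO4 mole ratio is 1:1, so n(H2SO4) = 0.86148 × 1/1 = 0.86148 mol.
Mass of H2SO4 = 0.86148 mol × 98.076 g/mol = 84.490 g.
This is the theoretical yield. Percent yield = 54.80 g / 84.490 g × 100% = 64.859%.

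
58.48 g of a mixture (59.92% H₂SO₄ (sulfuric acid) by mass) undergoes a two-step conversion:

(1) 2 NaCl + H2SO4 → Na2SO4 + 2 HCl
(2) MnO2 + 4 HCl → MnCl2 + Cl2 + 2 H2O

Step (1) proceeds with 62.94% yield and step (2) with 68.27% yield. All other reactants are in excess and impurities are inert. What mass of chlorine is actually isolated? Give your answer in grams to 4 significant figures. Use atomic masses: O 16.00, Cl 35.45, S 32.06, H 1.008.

5.442 g

Pure H2SO4 = 58.48 × 0.5992 = 35.041 g.
M(H2SO4) = 2(1.008) + 32.06 + 4(16.00) = 98.076 g/mol.
M(Cl2) = 2(35.45) = 70.90 g/mol.
n(H2SO4) = 35.041 / 98.076 = 0.35729 mol.
Step 1 (H2SO4:HCl = 1:2): theoretical n(HCl) = 0.71457 mol; at 62.94% yield, n(HCl) = 0.44975 mol.
Step 2 (HCl:Cl2 = 4:1): theoretical n(Cl2) = 0.11244 mol, so theoretical mass = 0.11244 × 70.90 = 7.9719 g.
At 68.27% yield, actual mass of Cl2 = 7.9719 × 0.6827 = 5.4424 g.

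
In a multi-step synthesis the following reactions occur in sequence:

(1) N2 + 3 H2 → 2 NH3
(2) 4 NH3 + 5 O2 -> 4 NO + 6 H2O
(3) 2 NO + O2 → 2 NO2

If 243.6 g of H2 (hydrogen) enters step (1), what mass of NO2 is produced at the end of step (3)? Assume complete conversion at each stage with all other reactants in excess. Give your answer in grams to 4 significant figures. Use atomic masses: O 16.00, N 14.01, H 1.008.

3706 g

M(H2) = 2(1.008) = 2.016 g/mol.
M(NO2) = 14.01 + 2(16.00) = 46.01 g/mol.
n(H2) = 243.6 / 2.016 = 120.83 mol.
Reaction (1): H2→NH3 ratio 3:2 ⇒ n(NH3) = 80.556 mol.
Reaction (2): NH3→NO ratio 4:4 ⇒ n(NO) = 80.556 mol.
Reaction (3): NO→NO2 ratio 2:2 ⇒ n(NO2) = 80.556 mol.
Mass of NO2 = 80.556 × 46.01 = 3706.4 g.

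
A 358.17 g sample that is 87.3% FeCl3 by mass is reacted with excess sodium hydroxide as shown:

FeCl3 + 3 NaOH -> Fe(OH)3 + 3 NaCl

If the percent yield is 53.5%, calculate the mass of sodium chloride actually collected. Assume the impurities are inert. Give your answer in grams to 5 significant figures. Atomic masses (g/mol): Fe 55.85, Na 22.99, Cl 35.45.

180.82 g

Pure FeCl3 available = 358.17 g × 0.873 = 312.682 g.
M(FeCl3) = 55.85 + 3(35.45) = 162.20 g/mol.
M(NaCl) = 22.99 + 35.45 = 58.44 g/mol.
n(FeCl3) = 312.682 g / 162.20 g/mol = 1.92776 mol.
From the equation the FeCl3:NaCl mole ratio is 1:3, so n(NaCl) = 1.92776 × 3/1 = 5.78328 mol.
Mass of NaCl = 5.78328 mol × 58.44 g/mol = 337.975 g.
Actual mass collected = 337.975 g × 0.535 = 180.816 g.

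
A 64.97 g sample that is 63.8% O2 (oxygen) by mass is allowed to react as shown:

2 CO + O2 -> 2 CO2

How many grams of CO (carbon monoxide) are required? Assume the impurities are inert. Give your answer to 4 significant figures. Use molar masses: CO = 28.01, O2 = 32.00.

Mass of pure O2 = 64.97 g × 0.638 = 41.451 g.
n(O2) = 41.451 g / 32.00 g/mol = 1.2953 mol.
From the equation the O2:CO mole ratio is 1:2, so n(CO) = 1.2953 × 2/1 = 2.5907 mol.
Mass of CO = 2.5907 mol × 28.01 g/mol = 72.565 g.

72.56 g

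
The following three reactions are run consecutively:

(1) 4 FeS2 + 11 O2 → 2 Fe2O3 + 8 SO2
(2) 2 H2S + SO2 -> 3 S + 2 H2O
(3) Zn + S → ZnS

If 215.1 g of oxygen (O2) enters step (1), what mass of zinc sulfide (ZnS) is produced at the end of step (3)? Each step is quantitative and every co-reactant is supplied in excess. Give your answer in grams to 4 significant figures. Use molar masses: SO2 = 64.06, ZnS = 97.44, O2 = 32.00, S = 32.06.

1429 g

n(O2) = 215.1 / 32.00 = 6.7219 mol.
Reaction (1): O2→SO2 ratio 11:8 ⇒ n(SO2) = 4.8886 mol.
Reaction (2): SO2→S ratio 1:3 ⇒ n(S) = 14.666 mol.
Reaction (3): S→ZnS ratio 1:1 ⇒ n(ZnS) = 14.666 mol.
Mass of ZnS = 14.666 × 97.44 = 1429.0 g.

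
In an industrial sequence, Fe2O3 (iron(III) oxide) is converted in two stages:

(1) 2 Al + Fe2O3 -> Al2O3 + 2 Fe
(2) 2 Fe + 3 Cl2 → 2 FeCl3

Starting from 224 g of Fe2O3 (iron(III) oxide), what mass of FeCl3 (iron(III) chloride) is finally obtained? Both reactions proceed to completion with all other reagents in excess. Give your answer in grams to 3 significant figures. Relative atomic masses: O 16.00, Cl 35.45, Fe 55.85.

455 g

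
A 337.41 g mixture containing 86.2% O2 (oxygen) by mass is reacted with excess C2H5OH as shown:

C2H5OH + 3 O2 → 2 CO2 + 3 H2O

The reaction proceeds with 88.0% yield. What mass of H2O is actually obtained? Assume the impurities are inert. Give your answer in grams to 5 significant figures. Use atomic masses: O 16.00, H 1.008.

Pure O2 available = 337.41 g × 0.862 = 290.847 g.
M(O2) = 2(16.00) = 32.00 g/mol.
M(H2O) = 2(1.008) + 16.00 = 18.016 g/mol.
n(O2) = 290.847 g / 32.00 g/mol = 9.08898 mol.
From the equation the O2:H2O mole ratio is 3:3, so n(H2O) = 9.08898 × 3/3 = 9.08898 mol.
Mass of H2O = 9.08898 mol × 18.016 g/mol = 163.747 g.
Actual mass collected = 163.747 g × 0.880 = 144.097 g.

144.10 g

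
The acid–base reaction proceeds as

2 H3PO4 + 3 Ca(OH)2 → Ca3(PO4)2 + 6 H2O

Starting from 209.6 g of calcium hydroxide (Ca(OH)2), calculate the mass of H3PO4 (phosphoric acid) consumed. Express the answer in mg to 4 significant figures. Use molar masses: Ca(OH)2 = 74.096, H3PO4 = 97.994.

n(Ca(OH)2) = 209.60 g / 74.096 g/mol = 2.8288 mol.
From the equation the Ca(OH)2:H3PO4 mole ratio is 3:2, so n(H3PO4) = 2.8288 × 2/3 = 1.8858 mol.
Mass of H3PO4 = 1.8858 mol × 97.994 g/mol = 184.80 g.
Converting to mg: 184.80 g = 184800 mg.

184800 mg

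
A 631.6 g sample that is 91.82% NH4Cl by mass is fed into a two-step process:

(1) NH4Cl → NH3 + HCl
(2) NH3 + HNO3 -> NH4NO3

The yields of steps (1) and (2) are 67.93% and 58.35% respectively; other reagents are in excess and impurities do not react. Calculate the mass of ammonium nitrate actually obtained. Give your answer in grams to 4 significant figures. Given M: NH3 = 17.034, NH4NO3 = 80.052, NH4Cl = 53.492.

344.0 g

Pure NH4Cl = 631.6 × 0.9182 = 579.94 g.
n(NH4Cl) = 579.94 / 53.492 = 10.842 mol.
Step 1 (NH4Cl:NH3 = 1:1): theoretical n(NH3) = 10.842 mol; at 67.93% yield, n(NH3) = 7.3647 mol.
Step 2 (NH3:NH4NO3 = 1:1): theoretical n(NH4NO3) = 7.3647 mol, so theoretical mass = 7.3647 × 80.052 = 589.56 g.
At 58.35% yield, actual mass of NH4NO3 = 589.56 × 0.5835 = 344.01 g.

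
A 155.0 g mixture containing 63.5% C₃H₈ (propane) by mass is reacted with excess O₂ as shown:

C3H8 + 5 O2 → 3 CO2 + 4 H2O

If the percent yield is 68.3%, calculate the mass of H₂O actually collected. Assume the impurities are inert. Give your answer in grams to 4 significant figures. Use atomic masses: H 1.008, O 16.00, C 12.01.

Pure C3H8 available = 155.0 g × 0.635 = 98.425 g.
M(C3H8) = 3(12.01) + 8(1.008) = 44.094 g/mol.
M(H2O) = 2(1.008) + 16.00 = 18.016 g/mol.
n(C3H8) = 98.425 g / 44.094 g/mol = 2.2322 mol.
From the equation the C3H8:H2O mole ratio is 1:4, so n(H2O) = 2.2322 × 4/1 = 8.9287 mol.
Mass of H2O = 8.9287 mol × 18.016 g/mol = 160.86 g.
Actual mass collected = 160.86 g × 0.683 = 109.87 g.

109.9 g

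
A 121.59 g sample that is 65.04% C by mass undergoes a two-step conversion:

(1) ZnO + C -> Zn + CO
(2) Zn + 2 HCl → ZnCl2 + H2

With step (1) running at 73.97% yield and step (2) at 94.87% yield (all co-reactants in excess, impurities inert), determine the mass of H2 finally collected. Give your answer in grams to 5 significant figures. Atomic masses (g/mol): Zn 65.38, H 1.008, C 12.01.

Pure C = 121.59 × 0.6504 = 79.0821 g.
M(C) = 12.01 g/mol.
M(H2) = 2(1.008) = 2.016 g/mol.
n(C) = 79.0821 / 12.01 = 6.58469 mol.
Step 1 (C:Zn = 1:1): theoretical n(Zn) = 6.58469 mol; at 73.97% yield, n(Zn) = 4.87070 mol.
Step 2 (Zn:H2 = 1:1): theoretical n(H2) = 4.87070 mol, so theoretical mass = 4.87070 × 2.016 = 9.81932 g.
At 94.87% yield, actual mass of H2 = 9.81932 × 0.9487 = 9.31559 g.

9.3156 g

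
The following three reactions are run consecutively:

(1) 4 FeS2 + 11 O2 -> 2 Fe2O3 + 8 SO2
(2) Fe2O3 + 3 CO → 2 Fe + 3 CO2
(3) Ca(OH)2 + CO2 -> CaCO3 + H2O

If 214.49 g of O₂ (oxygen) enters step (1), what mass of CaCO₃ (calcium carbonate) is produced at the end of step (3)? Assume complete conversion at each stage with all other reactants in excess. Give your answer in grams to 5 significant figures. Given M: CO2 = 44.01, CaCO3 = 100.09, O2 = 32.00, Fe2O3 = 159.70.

n(O2) = 214.49 / 32.00 = 6.70281 mol.
Reaction (1): O2→Fe2O3 ratio 11:2 ⇒ n(Fe2O3) = 1.21869 mol.
Reaction (2): Fe2O3→CO2 ratio 1:3 ⇒ n(CO2) = 3.65608 mol.
Reaction (3): CO2→CaCO3 ratio 1:1 ⇒ n(CaCO3) = 3.65608 mol.
Mass of CaCO3 = 3.65608 × 100.09 = 365.937 g.

365.94 g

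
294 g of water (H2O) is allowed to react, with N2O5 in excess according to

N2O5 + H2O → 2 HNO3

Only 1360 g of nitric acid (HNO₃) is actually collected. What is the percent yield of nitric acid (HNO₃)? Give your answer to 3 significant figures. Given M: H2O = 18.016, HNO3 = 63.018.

n(H2O) = 294.0 g / 18.016 g/mol = 16.32 mol.
From the equation the H2O:HNO3 mole ratio is 1:2, so n(HNO3) = 16.32 × 2/1 = 32.64 mol.
Mass of HNO3 = 32.64 mol × 63.018 g/mol = 2057 g.
This is the theoretical yield. Percent yield = 1360 g / 2057 g × 100% = 66.12%.

66.1 %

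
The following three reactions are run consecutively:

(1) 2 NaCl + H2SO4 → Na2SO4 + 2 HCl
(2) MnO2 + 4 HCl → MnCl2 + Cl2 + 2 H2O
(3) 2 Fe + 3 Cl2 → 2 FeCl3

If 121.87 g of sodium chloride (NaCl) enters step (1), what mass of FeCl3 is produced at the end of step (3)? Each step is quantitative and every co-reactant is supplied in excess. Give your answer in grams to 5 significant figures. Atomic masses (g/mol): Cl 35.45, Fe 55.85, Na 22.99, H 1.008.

56.375 g

M(NaCl) = 22.99 + 35.45 = 58.44 g/mol.
M(FeCl3) = 55.85 + 3(35.45) = 162.20 g/mol.
n(NaCl) = 121.87 / 58.44 = 2.08539 mol.
Reaction (1): NaCl→HCl ratio 2:2 ⇒ n(HCl) = 2.08539 mol.
Reaction (2): HCl→Cl2 ratio 4:1 ⇒ n(Cl2) = 0.521347 mol.
Reaction (3): Cl2→FeCl3 ratio 3:2 ⇒ n(FeCl3) = 0.347564 mol.
Mass of FeCl3 = 0.347564 × 162.20 = 56.3750 g.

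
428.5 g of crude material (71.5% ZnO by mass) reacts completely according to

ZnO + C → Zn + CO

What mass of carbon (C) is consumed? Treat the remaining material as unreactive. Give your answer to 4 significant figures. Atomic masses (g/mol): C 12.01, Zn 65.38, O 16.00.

Mass of pure ZnO = 428.5 g × 0.715 = 306.38 g.
M(ZnO) = 65.38 + 16.00 = 81.38 g/mol.
M(C) = 12.01 g/mol.
n(ZnO) = 306.38 g / 81.38 g/mol = 3.7648 mol.
From the equation the ZnO:C mole ratio is 1:1, so n(C) = 3.7648 × 1/1 = 3.7648 mol.
Mass of C = 3.7648 mol × 12.01 g/mol = 45.215 g.

45.21 g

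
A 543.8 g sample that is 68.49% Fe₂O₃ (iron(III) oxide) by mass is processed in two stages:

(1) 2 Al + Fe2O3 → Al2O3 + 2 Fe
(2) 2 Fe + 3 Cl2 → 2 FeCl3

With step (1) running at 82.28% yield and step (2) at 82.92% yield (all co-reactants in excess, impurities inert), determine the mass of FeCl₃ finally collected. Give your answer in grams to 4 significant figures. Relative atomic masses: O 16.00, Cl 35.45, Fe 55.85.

516.2 g

Pure Fe2O3 = 543.8 × 0.6849 = 372.45 g.
M(Fe2O3) = 2(55.85) + 3(16.00) = 159.70 g/mol.
M(FeCl3) = 55.85 + 3(35.45) = 162.20 g/mol.
n(Fe2O3) = 372.45 / 159.70 = 2.3322 mol.
Step 1 (Fe2O3:Fe = 1:2): theoretical n(Fe) = 4.6644 mol; at 82.28% yield, n(Fe) = 3.8378 mol.
Step 2 (Fe:FeCl3 = 2:2): theoretical n(FeCl3) = 3.8378 mol, so theoretical mass = 3.8378 × 162.20 = 622.50 g.
At 82.92% yield, actual mass of FeCl3 = 622.50 × 0.8292 = 516.17 g.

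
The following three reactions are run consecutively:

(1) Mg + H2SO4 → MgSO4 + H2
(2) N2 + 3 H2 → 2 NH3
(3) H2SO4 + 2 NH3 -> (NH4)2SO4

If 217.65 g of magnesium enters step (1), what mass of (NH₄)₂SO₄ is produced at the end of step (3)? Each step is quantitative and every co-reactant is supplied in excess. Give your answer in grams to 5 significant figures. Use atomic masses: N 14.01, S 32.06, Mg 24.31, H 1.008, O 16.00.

M(Mg) = 24.31 g/mol.
M((NH4)2SO4) = 2(14.01) + 8(1.008) + 32.06 + 4(16.00) = 132.144 g/mol.
n(Mg) = 217.65 / 24.31 = 8.95311 mol.
Reaction (1): Mg→H2 ratio 1:1 ⇒ n(H2) = 8.95311 mol.
Reaction (2): H2→NH3 ratio 3:2 ⇒ n(NH3) = 5.96874 mol.
Reaction (3): NH3→(NH4)2SO4 ratio 2:1 ⇒ n((NH4)2SO4) = 2.98437 mol.
Mass of (NH4)2SO4 = 2.98437 × 132.144 = 394.366 g.

394.37 g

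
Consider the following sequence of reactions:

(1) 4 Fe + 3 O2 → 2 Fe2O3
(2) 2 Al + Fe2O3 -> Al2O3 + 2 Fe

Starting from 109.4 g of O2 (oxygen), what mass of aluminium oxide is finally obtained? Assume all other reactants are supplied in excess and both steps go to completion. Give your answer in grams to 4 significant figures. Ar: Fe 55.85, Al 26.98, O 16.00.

232.4 g

M(O2) = 2(16.00) = 32.00 g/mol.
M(Al2O3) = 2(26.98) + 3(16.00) = 101.96 g/mol.
n(O2) = 109.40 / 32.00 = 3.4188 mol.
Step 1 gives a 3:2 ratio of O2 to Fe2O3, so n(Fe2O3) = 2.2792 mol.
In step 2 the Fe2O3:Al2O3 ratio is 1:1, so n(Al2O3) = 2.2792 mol.
Mass of Al2O3 = 2.2792 × 101.96 = 232.38 g.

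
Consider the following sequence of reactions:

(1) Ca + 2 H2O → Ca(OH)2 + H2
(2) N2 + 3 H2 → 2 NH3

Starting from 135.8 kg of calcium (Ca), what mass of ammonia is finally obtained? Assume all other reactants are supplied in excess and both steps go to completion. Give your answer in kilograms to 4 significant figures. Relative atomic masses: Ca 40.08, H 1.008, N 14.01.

38.48 kg

M(Ca) = 40.08 g/mol.
M(NH3) = 14.01 + 3(1.008) = 17.034 g/mol.
135.8 kg = 135800 g.
n(Ca) = 135800 / 40.08 = 3388.2 mol.
Step 1 gives a 1:1 ratio of Ca to H2, so n(H2) = 3388.2 mol.
In step 2 the H2:NH3 ratio is 3:2, so n(NH3) = 2258.8 mol.
Mass of NH3 = 2258.8 × 17.034 = 38477 g = 38.48 kg.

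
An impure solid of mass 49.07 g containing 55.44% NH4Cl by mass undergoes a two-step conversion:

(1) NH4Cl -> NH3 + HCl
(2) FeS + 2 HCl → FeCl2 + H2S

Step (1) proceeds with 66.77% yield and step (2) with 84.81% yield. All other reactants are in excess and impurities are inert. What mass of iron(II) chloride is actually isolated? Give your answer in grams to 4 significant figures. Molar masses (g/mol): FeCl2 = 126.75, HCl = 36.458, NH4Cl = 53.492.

Pure NH4Cl = 49.07 × 0.5544 = 27.204 g.
n(NH4Cl) = 27.204 / 53.492 = 0.50857 mol.
Step 1 (NH4Cl:HCl = 1:1): theoretical n(HCl) = 0.50857 mol; at 66.77% yield, n(HCl) = 0.33957 mol.
Step 2 (HCl:FeCl2 = 2:1): theoretical n(FeCl2) = 0.16979 mol, so theoretical mass = 0.16979 × 126.75 = 21.520 g.
At 84.81% yield, actual mass of FeCl2 = 21.520 × 0.8481 = 18.251 g.

18.25 g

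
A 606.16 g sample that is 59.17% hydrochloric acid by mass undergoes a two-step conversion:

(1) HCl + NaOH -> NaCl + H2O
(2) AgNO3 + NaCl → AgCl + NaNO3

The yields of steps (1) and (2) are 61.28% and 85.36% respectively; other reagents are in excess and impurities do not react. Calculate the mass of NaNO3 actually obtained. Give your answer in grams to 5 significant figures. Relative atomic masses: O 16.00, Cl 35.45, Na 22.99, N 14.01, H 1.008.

437.41 g

Pure HCl = 606.16 × 0.5917 = 358.665 g.
M(HCl) = 1.008 + 35.45 = 36.458 g/mol.
M(NaNO3) = 22.99 + 14.01 + 3(16.00) = 85.00 g/mol.
n(HCl) = 358.665 / 36.458 = 9.83776 mol.
Step 1 (HCl:NaCl = 1:1): theoretical n(NaCl) = 9.83776 mol; at 61.28% yield, n(NaCl) = 6.02858 mol.
Step 2 (NaCl:NaNO3 = 1:1): theoretical n(NaNO3) = 6.02858 mol, so theoretical mass = 6.02858 × 85.00 = 512.429 g.
At 85.36% yield, actual mass of NaNO3 = 512.429 × 0.8536 = 437.409 g.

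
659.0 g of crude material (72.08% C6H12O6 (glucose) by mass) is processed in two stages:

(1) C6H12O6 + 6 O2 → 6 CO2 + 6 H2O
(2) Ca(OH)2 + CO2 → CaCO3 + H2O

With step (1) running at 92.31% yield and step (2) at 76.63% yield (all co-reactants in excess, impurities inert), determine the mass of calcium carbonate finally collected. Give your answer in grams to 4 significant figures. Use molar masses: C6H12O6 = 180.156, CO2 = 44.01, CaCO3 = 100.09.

1120 g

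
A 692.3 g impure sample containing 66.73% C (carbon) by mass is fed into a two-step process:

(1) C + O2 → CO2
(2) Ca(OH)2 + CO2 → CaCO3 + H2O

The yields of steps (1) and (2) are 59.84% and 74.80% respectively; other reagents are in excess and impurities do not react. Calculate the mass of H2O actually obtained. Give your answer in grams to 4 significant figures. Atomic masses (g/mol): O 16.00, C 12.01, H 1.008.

310.2 g

Pure C = 692.3 × 0.6673 = 461.97 g.
M(C) = 12.01 g/mol.
M(H2O) = 2(1.008) + 16.00 = 18.016 g/mol.
n(C) = 461.97 / 12.01 = 38.466 mol.
Step 1 (C:CO2 = 1:1): theoretical n(CO2) = 38.466 mol; at 59.84% yield, n(CO2) = 23.018 mol.
Step 2 (CO2:H2O = 1:1): theoretical n(H2O) = 23.018 mol, so theoretical mass = 23.018 × 18.016 = 414.69 g.
At 74.80% yield, actual mass of H2O = 414.69 × 0.7480 = 310.19 g.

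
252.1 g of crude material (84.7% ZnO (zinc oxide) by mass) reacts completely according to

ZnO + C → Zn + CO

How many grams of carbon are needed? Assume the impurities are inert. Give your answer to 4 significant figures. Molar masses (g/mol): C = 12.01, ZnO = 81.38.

Mass of pure ZnO = 252.1 g × 0.847 = 213.53 g.
n(ZnO) = 213.53 g / 81.38 g/mol = 2.6238 mol.
From the equation the ZnO:C mole ratio is 1:1, so n(C) = 2.6238 × 1/1 = 2.6238 mol.
Mass of C = 2.6238 mol × 12.01 g/mol = 31.512 g.

31.51 g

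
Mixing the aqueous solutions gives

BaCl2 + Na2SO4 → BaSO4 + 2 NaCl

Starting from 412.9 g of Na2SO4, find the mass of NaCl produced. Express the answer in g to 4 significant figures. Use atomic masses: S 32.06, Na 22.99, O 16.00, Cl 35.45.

M(Na2SO4) = 2(22.99) + 32.06 + 4(16.00) = 142.04 g/mol.
M(NaCl) = 22.99 + 35.45 = 58.44 g/mol.
n(Na2SO4) = 412.90 g / 142.04 g/mol = 2.9069 mol.
From the equation the Na2SO4:NaCl mole ratio is 1:2, so n(NaCl) = 2.9069 × 2/1 = 5.8139 mol.
Mass of NaCl = 5.8139 mol × 58.44 g/mol = 339.76 g.

339.8 g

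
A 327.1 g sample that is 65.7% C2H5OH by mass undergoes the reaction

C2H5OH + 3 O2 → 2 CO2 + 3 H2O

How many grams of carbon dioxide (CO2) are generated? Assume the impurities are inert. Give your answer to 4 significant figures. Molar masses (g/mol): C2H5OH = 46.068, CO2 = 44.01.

410.6 g

Mass of pure C2H5OH = 327.1 g × 0.657 = 214.90 g.
n(C2H5OH) = 214.90 g / 46.068 g/mol = 4.6649 mol.
From the equation the C2H5OH:CO2 mole ratio is 1:2, so n(CO2) = 4.6649 × 2/1 = 9.3299 mol.
Mass of CO2 = 9.3299 mol × 44.01 g/mol = 410.61 g.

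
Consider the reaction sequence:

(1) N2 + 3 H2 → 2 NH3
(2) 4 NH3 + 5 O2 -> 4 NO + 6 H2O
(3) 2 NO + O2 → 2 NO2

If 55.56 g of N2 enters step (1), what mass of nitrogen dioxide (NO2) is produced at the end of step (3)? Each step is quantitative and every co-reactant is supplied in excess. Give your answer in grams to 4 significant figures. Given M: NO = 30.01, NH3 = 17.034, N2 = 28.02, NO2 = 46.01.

182.5 g

n(N2) = 55.56 / 28.02 = 1.9829 mol.
Reaction (1): N2→NH3 ratio 1:2 ⇒ n(NH3) = 3.9657 mol.
Reaction (2): NH3→NO ratio 4:4 ⇒ n(NO) = 3.9657 mol.
Reaction (3): NO→NO2 ratio 2:2 ⇒ n(NO2) = 3.9657 mol.
Mass of NO2 = 3.9657 × 46.01 = 182.46 g.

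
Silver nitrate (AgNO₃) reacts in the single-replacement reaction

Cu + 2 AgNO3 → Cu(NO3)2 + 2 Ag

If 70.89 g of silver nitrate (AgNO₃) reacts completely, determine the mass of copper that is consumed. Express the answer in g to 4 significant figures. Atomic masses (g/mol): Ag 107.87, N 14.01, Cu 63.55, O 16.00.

M(AgNO3) = 107.87 + 14.01 + 3(16.00) = 169.88 g/mol.
M(Cu) = 63.55 g/mol.
n(AgNO3) = 70.890 g / 169.88 g/mol = 0.41729 mol.
From the equation the AgNO3:Cu mole ratio is 2:1, so n(Cu) = 0.41729 × 1/2 = 0.20865 mol.
Mass of Cu = 0.20865 mol × 63.55 g/mol = 13.260 g.

13.26 g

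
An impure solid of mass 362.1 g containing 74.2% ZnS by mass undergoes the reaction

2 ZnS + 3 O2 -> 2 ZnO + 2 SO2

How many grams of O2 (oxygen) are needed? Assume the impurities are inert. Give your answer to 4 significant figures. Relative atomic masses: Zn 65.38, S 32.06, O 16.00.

Mass of pure ZnS = 362.1 g × 0.742 = 268.68 g.
M(ZnS) = 65.38 + 32.06 = 97.44 g/mol.
M(O2) = 2(16.00) = 32.00 g/mol.
n(ZnS) = 268.68 g / 97.44 g/mol = 2.7574 mol.
From the equation the ZnS:O2 mole ratio is 2:3, so n(O2) = 2.7574 × 3/2 = 4.1361 mol.
Mass of O2 = 4.1361 mol × 32.00 g/mol = 132.35 g.

132.4 g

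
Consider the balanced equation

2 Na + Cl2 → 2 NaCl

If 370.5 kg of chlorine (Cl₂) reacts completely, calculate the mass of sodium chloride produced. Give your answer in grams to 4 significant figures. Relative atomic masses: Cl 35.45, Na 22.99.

610800 g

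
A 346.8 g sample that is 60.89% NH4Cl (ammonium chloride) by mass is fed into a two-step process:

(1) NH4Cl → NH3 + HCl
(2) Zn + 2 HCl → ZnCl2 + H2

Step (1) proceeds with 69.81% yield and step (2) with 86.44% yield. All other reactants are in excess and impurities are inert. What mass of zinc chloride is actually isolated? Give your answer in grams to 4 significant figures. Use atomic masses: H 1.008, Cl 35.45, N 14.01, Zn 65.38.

162.3 g

Pure NH4Cl = 346.8 × 0.6089 = 211.17 g.
M(NH4Cl) = 14.01 + 4(1.008) + 35.45 = 53.492 g/mol.
M(ZnCl2) = 65.38 + 2(35.45) = 136.28 g/mol.
n(NH4Cl) = 211.17 / 53.492 = 3.9476 mol.
Step 1 (NH4Cl:HCl = 1:1): theoretical n(HCl) = 3.9476 mol; at 69.81% yield, n(HCl) = 2.7558 mol.
Step 2 (HCl:ZnCl2 = 2:1): theoretical n(ZnCl2) = 1.3779 mol, so theoretical mass = 1.3779 × 136.28 = 187.78 g.
At 86.44% yield, actual mass of ZnCl2 = 187.78 × 0.8644 = 162.32 g.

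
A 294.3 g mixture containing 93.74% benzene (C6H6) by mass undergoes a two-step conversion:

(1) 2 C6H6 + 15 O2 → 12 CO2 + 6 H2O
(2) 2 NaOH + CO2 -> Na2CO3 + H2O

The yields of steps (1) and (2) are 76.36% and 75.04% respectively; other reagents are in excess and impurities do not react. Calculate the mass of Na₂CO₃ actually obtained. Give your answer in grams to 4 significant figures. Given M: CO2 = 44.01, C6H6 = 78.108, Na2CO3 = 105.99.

1287 g

Pure C6H6 = 294.3 × 0.9374 = 275.88 g.
n(C6H6) = 275.88 / 78.108 = 3.5320 mol.
Step 1 (C6H6:CO2 = 2:12): theoretical n(CO2) = 21.192 mol; at 76.36% yield, n(CO2) = 16.182 mol.
Step 2 (CO2:Na2CO3 = 1:1): theoretical n(Na2CO3) = 16.182 mol, so theoretical mass = 16.182 × 105.99 = 1715.1 g.
At 75.04% yield, actual mass of Na2CO3 = 1715.1 × 0.7504 = 1287.0 g.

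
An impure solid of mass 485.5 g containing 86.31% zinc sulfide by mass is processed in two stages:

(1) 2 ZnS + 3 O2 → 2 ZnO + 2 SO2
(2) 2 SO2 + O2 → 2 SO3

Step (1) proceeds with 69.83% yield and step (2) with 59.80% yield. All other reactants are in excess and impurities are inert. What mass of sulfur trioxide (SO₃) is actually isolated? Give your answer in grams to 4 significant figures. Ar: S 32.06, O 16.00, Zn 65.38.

143.8 g

Pure ZnS = 485.5 × 0.8631 = 419.04 g.
M(ZnS) = 65.38 + 32.06 = 97.44 g/mol.
M(SO3) = 32.06 + 3(16.00) = 80.06 g/mol.
n(ZnS) = 419.04 / 97.44 = 4.3004 mol.
Step 1 (ZnS:SO2 = 2:2): theoretical n(SO2) = 4.3004 mol; at 69.83% yield, n(SO2) = 3.0030 mol.
Step 2 (SO2:SO3 = 2:2): theoretical n(SO3) = 3.0030 mol, so theoretical mass = 3.0030 × 80.06 = 240.42 g.
At 59.80% yield, actual mass of SO3 = 240.42 × 0.5980 = 143.77 g.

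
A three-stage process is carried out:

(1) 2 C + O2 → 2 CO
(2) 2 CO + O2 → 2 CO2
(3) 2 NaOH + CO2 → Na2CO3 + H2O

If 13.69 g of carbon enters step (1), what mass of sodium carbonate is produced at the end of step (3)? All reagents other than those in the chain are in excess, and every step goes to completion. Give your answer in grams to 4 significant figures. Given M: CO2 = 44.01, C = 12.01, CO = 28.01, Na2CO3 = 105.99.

n(C) = 13.69 / 12.01 = 1.1399 mol.
Reaction (1): C→CO ratio 2:2 ⇒ n(CO) = 1.1399 mol.
Reaction (2): CO→CO2 ratio 2:2 ⇒ n(CO2) = 1.1399 mol.
Reaction (3): CO2→Na2CO3 ratio 1:1 ⇒ n(Na2CO3) = 1.1399 mol.
Mass of Na2CO3 = 1.1399 × 105.99 = 120.82 g.

120.8 g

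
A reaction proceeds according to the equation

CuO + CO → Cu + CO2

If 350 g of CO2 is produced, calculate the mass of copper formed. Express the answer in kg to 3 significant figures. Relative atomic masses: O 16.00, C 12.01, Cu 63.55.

M(CO2) = 12.01 + 2(16.00) = 44.01 g/mol.
M(Cu) = 63.55 g/mol.
n(CO2) = 350.0 g / 44.01 g/mol = 7.953 mol.
From the equation the CO2:Cu mole ratio is 1:1, so n(Cu) = 7.953 × 1/1 = 7.953 mol.
Mass of Cu = 7.953 mol × 63.55 g/mol = 505.4 g.
Converting to kg: 505.4 g = 0.505 kg.

0.505 kg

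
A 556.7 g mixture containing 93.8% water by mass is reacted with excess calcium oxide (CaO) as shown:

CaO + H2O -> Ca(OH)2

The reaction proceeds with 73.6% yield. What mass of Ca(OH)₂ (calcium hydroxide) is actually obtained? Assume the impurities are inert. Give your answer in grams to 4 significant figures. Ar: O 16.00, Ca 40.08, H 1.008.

Pure H2O available = 556.7 g × 0.938 = 522.18 g.
M(H2O) = 2(1.008) + 16.00 = 18.016 g/mol.
M(Ca(OH)2) = 40.08 + 2(16.00) + 2(1.008) = 74.096 g/mol.
n(H2O) = 522.18 g / 18.016 g/mol = 28.984 mol.
From the equation the H2O:Ca(OH)2 mole ratio is 1:1, so n(Ca(OH)2) = 28.984 × 1/1 = 28.984 mol.
Mass of Ca(OH)2 = 28.984 mol × 74.096 g/mol = 2147.6 g.
Actual mass collected = 2147.6 g × 0.736 = 1580.7 g.

1581 g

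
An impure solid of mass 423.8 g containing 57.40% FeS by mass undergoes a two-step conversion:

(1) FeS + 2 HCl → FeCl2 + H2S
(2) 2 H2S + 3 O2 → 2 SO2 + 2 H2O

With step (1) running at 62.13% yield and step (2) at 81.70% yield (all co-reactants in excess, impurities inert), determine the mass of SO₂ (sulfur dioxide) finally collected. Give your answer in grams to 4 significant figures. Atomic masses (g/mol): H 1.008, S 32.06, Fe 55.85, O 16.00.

Pure FeS = 423.8 × 0.5740 = 243.26 g.
M(FeS) = 55.85 + 32.06 = 87.91 g/mol.
M(SO2) = 32.06 + 2(16.00) = 64.06 g/mol.
n(FeS) = 243.26 / 87.91 = 2.7672 mol.
Step 1 (FeS:H2S = 1:1): theoretical n(H2S) = 2.7672 mol; at 62.13% yield, n(H2S) = 1.7192 mol.
Step 2 (H2S:SO2 = 2:2): theoretical n(SO2) = 1.7192 mol, so theoretical mass = 1.7192 × 64.06 = 110.13 g.
At 81.70% yield, actual mass of SO2 = 110.13 × 0.8170 = 89.980 g.

89.98 g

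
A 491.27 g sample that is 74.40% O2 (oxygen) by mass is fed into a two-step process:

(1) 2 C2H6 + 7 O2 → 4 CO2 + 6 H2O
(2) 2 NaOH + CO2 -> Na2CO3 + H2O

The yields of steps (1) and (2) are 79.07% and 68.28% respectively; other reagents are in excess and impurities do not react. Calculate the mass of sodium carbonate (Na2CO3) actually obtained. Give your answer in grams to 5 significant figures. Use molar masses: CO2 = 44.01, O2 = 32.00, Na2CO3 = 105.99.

373.49 g

Pure O2 = 491.27 × 0.7440 = 365.505 g.
n(O2) = 365.505 / 32.00 = 11.4220 mol.
Step 1 (O2:CO2 = 7:4): theoretical n(CO2) = 6.52687 mol; at 79.07% yield, n(CO2) = 5.16080 mol.
Step 2 (CO2:Na2CO3 = 1:1): theoretical n(Na2CO3) = 5.16080 mol, so theoretical mass = 5.16080 × 105.99 = 546.993 g.
At 68.28% yield, actual mass of Na2CO3 = 546.993 × 0.6828 = 373.487 g.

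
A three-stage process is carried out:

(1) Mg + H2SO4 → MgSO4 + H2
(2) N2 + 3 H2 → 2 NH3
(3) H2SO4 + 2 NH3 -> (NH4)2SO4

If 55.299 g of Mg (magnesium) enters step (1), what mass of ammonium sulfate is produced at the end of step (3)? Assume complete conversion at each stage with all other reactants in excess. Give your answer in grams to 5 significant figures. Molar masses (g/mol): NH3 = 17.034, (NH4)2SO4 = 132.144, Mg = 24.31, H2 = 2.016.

n(Mg) = 55.299 / 24.31 = 2.27474 mol.
Reaction (1): Mg→H2 ratio 1:1 ⇒ n(H2) = 2.27474 mol.
Reaction (2): H2→NH3 ratio 3:2 ⇒ n(NH3) = 1.51650 mol.
Reaction (3): NH3→(NH4)2SO4 ratio 2:1 ⇒ n((NH4)2SO4) = 0.758248 mol.
Mass of (NH4)2SO4 = 0.758248 × 132.144 = 100.198 g.

100.20 g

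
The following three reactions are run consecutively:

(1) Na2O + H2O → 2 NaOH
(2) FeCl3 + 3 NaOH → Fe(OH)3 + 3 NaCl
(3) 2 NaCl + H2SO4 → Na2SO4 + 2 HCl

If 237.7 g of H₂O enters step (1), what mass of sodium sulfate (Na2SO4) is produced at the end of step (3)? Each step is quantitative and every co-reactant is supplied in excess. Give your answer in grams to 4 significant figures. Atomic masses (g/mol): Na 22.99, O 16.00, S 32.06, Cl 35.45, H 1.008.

M(H2O) = 2(1.008) + 16.00 = 18.016 g/mol.
M(Na2SO4) = 2(22.99) + 32.06 + 4(16.00) = 142.04 g/mol.
n(H2O) = 237.7 / 18.016 = 13.194 mol.
Reaction (1): H2O→NaOH ratio 1:2 ⇒ n(NaOH) = 26.388 mol.
Reaction (2): NaOH→NaCl ratio 3:3 ⇒ n(NaCl) = 26.388 mol.
Reaction (3): NaCl→Na2SO4 ratio 2:1 ⇒ n(Na2SO4) = 13.194 mol.
Mass of Na2SO4 = 13.194 × 142.04 = 1874.1 g.

1874 g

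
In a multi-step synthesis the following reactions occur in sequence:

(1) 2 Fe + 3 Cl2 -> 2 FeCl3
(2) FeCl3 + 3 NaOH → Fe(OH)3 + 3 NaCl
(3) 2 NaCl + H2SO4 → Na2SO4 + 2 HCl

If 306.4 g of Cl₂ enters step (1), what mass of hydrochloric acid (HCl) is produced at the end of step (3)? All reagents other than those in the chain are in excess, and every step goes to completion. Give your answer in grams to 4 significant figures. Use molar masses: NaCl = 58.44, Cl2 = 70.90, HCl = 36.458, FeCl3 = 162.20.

315.1 g

n(Cl2) = 306.4 / 70.90 = 4.3216 mol.
Reaction (1): Cl2→FeCl3 ratio 3:2 ⇒ n(FeCl3) = 2.8811 mol.
Reaction (2): FeCl3→NaCl ratio 1:3 ⇒ n(NaCl) = 8.6432 mol.
Reaction (3): NaCl→HCl ratio 2:2 ⇒ n(HCl) = 8.6432 mol.
Mass of HCl = 8.6432 × 36.458 = 315.11 g.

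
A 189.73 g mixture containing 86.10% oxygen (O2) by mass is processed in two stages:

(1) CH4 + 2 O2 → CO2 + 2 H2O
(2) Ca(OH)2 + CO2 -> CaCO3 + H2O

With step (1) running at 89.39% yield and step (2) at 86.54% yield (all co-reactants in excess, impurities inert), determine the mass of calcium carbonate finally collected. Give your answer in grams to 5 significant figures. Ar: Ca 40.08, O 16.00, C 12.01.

Pure O2 = 189.73 × 0.8610 = 163.358 g.
M(O2) = 2(16.00) = 32.00 g/mol.
M(CaCO3) = 40.08 + 12.01 + 3(16.00) = 100.09 g/mol.
n(O2) = 163.358 / 32.00 = 5.10492 mol.
Step 1 (O2:CO2 = 2:1): theoretical n(CO2) = 2.55246 mol; at 89.39% yield, n(CO2) = 2.28165 mol.
Step 2 (CO2:CaCO3 = 1:1): theoretical n(CaCO3) = 2.28165 mol, so theoretical mass = 2.28165 × 100.09 = 228.370 g.
At 86.54% yield, actual mass of CaCO3 = 228.370 × 0.8654 = 197.631 g.

197.63 g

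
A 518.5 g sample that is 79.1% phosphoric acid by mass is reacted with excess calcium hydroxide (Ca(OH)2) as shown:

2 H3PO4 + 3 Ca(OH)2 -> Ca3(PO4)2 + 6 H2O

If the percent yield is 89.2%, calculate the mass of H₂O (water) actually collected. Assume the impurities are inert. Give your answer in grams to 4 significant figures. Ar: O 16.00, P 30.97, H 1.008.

Pure H3PO4 available = 518.5 g × 0.791 = 410.13 g.
M(H3PO4) = 3(1.008) + 30.97 + 4(16.00) = 97.994 g/mol.
M(H2O) = 2(1.008) + 16.00 = 18.016 g/mol.
n(H3PO4) = 410.13 g / 97.994 g/mol = 4.1853 mol.
From the equation the H3PO4:H2O mole ratio is 2:6, so n(H2O) = 4.1853 × 6/2 = 12.556 mol.
Mass of H2O = 12.556 mol × 18.016 g/mol = 226.21 g.
Actual mass collected = 226.21 g × 0.892 = 201.78 g.

201.8 g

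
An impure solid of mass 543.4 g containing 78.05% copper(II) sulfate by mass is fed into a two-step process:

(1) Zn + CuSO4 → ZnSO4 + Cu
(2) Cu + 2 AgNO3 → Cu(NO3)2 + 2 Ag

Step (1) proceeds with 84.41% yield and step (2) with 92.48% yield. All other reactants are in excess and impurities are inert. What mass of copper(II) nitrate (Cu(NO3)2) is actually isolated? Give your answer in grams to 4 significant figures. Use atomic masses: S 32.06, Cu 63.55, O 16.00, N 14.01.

Pure CuSO4 = 543.4 × 0.7805 = 424.12 g.
M(CuSO4) = 63.55 + 32.06 + 4(16.00) = 159.61 g/mol.
M(Cu(NO3)2) = 63.55 + 2(14.01) + 6(16.00) = 187.57 g/mol.
n(CuSO4) = 424.12 / 159.61 = 2.6573 mol.
Step 1 (CuSO4:Cu = 1:1): theoretical n(Cu) = 2.6573 mol; at 84.41% yield, n(Cu) = 2.2430 mol.
Step 2 (Cu:Cu(NO3)2 = 1:1): theoretical n(Cu(NO3)2) = 2.2430 mol, so theoretical mass = 2.2430 × 187.57 = 420.72 g.
At 92.48% yield, actual mass of Cu(NO3)2 = 420.72 × 0.9248 = 389.08 g.

389.1 g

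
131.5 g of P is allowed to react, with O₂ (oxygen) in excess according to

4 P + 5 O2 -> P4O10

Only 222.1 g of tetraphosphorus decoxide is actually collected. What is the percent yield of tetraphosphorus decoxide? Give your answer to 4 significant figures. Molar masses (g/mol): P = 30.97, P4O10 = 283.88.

n(P) = 131.50 g / 30.97 g/mol = 4.2460 mol.
From the equation the P:P4O10 mole ratio is 4:1, so n(P4O10) = 4.2460 × 1/4 = 1.0615 mol.
Mass of P4O10 = 1.0615 mol × 283.88 g/mol = 301.34 g.
This is the theoretical yield. Percent yield = 222.1 g / 301.34 g × 100% = 73.704%.

73.70 %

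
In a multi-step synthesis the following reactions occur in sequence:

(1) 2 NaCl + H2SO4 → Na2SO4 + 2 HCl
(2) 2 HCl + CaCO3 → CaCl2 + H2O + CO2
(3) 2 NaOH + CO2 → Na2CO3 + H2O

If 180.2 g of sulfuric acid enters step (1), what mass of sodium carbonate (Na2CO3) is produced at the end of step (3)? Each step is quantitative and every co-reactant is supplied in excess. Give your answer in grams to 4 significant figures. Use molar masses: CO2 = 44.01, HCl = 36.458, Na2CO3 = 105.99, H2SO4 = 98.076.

n(H2SO4) = 180.2 / 98.076 = 1.8374 mol.
Reaction (1): H2SO4→HCl ratio 1:2 ⇒ n(HCl) = 3.6747 mol.
Reaction (2): HCl→CO2 ratio 2:1 ⇒ n(CO2) = 1.8374 mol.
Reaction (3): CO2→Na2CO3 ratio 1:1 ⇒ n(Na2CO3) = 1.8374 mol.
Mass of Na2CO3 = 1.8374 × 105.99 = 194.74 g.

194.7 g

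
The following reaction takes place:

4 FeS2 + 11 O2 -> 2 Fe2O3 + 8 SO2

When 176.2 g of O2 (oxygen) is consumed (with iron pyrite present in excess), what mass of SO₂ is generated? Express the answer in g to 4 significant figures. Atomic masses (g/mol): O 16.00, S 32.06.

256.5 g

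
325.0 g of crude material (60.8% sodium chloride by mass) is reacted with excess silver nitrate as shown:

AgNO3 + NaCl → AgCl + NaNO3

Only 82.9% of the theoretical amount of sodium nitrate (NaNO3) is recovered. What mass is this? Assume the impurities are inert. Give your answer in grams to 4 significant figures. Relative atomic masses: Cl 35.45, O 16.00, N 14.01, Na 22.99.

238.3 g

Pure NaCl available = 325.0 g × 0.608 = 197.60 g.
M(NaCl) = 22.99 + 35.45 = 58.44 g/mol.
M(NaNO3) = 22.99 + 14.01 + 3(16.00) = 85.00 g/mol.
n(NaCl) = 197.60 g / 58.44 g/mol = 3.3812 mol.
From the equation the NaCl:NaNO3 mole ratio is 1:1, so n(NaNO3) = 3.3812 × 1/1 = 3.3812 mol.
Mass of NaNO3 = 3.3812 mol × 85.00 g/mol = 287.41 g.
Actual mass collected = 287.41 g × 0.829 = 238.26 g.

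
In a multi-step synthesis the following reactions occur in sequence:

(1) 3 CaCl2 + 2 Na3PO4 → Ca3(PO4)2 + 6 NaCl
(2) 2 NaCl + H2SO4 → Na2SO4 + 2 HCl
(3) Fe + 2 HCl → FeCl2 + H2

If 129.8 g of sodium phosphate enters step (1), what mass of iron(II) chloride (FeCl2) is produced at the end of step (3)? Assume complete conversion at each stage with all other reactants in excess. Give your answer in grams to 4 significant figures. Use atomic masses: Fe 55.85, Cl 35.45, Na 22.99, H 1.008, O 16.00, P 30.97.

150.5 g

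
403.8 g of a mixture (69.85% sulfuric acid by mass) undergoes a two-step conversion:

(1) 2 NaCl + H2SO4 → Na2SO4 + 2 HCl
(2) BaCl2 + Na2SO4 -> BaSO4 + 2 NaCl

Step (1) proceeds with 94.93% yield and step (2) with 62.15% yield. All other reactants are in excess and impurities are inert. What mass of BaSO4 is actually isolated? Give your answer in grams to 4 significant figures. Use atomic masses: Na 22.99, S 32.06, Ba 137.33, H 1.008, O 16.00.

396.0 g

Pure H2SO4 = 403.8 × 0.6985 = 282.05 g.
M(H2SO4) = 2(1.008) + 32.06 + 4(16.00) = 98.076 g/mol.
M(BaSO4) = 137.33 + 32.06 + 4(16.00) = 233.39 g/mol.
n(H2SO4) = 282.05 / 98.076 = 2.8759 mol.
Step 1 (H2SO4:Na2SO4 = 1:1): theoretical n(Na2SO4) = 2.8759 mol; at 94.93% yield, n(Na2SO4) = 2.7301 mol.
Step 2 (Na2SO4:BaSO4 = 1:1): theoretical n(BaSO4) = 2.7301 mol, so theoretical mass = 2.7301 × 233.39 = 637.17 g.
At 62.15% yield, actual mass of BaSO4 = 637.17 × 0.6215 = 396.00 g.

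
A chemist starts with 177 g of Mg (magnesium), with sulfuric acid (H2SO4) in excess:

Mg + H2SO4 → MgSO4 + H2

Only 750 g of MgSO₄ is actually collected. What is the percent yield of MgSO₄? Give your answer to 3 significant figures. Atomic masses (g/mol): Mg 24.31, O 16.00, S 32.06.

85.6 %

M(Mg) = 24.31 g/mol.
M(MgSO4) = 24.31 + 32.06 + 4(16.00) = 120.37 g/mol.
n(Mg) = 177.0 g / 24.31 g/mol = 7.281 mol.
From the equation the Mg:MgSO4 mole ratio is 1:1, so n(MgSO4) = 7.281 × 1/1 = 7.281 mol.
Mass of MgSO4 = 7.281 mol × 120.37 g/mol = 876.4 g.
This is the theoretical yield. Percent yield = 750 g / 876.4 g × 100% = 85.58%.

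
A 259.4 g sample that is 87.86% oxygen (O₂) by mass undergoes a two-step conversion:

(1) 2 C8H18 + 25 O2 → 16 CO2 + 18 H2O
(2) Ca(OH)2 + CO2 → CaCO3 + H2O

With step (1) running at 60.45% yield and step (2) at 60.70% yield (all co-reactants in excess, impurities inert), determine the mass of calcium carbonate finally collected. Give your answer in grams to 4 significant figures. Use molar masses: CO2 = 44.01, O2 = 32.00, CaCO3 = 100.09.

Pure O2 = 259.4 × 0.8786 = 227.91 g.
n(O2) = 227.91 / 32.00 = 7.1222 mol.
Step 1 (O2:CO2 = 25:16): theoretical n(CO2) = 4.5582 mol; at 60.45% yield, n(CO2) = 2.7554 mol.
Step 2 (CO2:CaCO3 = 1:1): theoretical n(CaCO3) = 2.7554 mol, so theoretical mass = 2.7554 × 100.09 = 275.79 g.
At 60.70% yield, actual mass of CaCO3 = 275.79 × 0.6070 = 167.40 g.

167.4 g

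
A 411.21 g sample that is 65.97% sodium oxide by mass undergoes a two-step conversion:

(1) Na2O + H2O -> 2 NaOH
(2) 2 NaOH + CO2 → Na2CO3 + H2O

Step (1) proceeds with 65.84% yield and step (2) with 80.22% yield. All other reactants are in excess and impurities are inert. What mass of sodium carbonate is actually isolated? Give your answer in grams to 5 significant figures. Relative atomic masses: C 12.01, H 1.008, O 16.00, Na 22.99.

245.02 g

Pure Na2O = 411.21 × 0.6597 = 271.275 g.
M(Na2O) = 2(22.99) + 16.00 = 61.98 g/mol.
M(Na2CO3) = 2(22.99) + 12.01 + 3(16.00) = 105.99 g/mol.
n(Na2O) = 271.275 / 61.98 = 4.37682 mol.
Step 1 (Na2O:NaOH = 1:2): theoretical n(NaOH) = 8.75364 mol; at 65.84% yield, n(NaOH) = 5.76340 mol.
Step 2 (NaOH:Na2CO3 = 2:1): theoretical n(Na2CO3) = 2.88170 mol, so theoretical mass = 2.88170 × 105.99 = 305.431 g.
At 80.22% yield, actual mass of Na2CO3 = 305.431 × 0.8022 = 245.017 g.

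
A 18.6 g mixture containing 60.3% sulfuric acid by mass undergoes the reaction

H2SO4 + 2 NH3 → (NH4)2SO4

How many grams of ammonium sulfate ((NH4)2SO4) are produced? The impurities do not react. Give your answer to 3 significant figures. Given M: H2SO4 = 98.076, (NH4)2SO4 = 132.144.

15.1 g

Mass of pure H2SO4 = 18.6 g × 0.603 = 11.22 g.
n(H2SO4) = 11.22 g / 98.076 g/mol = 0.1144 mol.
From the equation the H2SO4:(NH4)2SO4 mole ratio is 1:1, so n((NH4)2SO4) = 0.1144 × 1/1 = 0.1144 mol.
Mass of (NH4)2SO4 = 0.1144 mol × 132.144 g/mol = 15.11 g.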